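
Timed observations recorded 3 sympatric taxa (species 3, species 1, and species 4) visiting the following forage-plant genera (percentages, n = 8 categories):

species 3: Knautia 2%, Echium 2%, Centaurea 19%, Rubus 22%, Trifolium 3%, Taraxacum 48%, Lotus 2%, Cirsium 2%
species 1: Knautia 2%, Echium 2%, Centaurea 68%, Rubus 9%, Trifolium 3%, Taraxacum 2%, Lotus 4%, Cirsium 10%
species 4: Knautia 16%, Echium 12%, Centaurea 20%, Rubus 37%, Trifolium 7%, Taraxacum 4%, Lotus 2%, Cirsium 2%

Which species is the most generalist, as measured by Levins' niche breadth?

Convert percentages to proportions (divide by 100).
Σp_3ᵢ² = 0.02² + 0.02² + 0.19² + 0.22² + 0.03² + 0.48² + 0.02² + 0.02² = 0.0004 + 0.0004 + 0.0361 + 0.0484 + 0.0009 + 0.2304 + 0.0004 + 0.0004 = 0.3174
B_3 = 1 / 0.3174 = 3.1506
Σp_1ᵢ² = 0.02² + 0.02² + 0.68² + 0.09² + 0.03² + 0.02² + 0.04² + 0.10² = 0.0004 + 0.0004 + 0.4624 + 0.0081 + 0.0009 + 0.0004 + 0.0016 + 0.0100 = 0.4842
B_1 = 1 / 0.4842 = 2.0653
Σp_4ᵢ² = 0.16² + 0.12² + 0.20² + 0.37² + 0.07² + 0.04² + 0.02² + 0.02² = 0.0256 + 0.0144 + 0.0400 + 0.1369 + 0.0049 + 0.0016 + 0.0004 + 0.0004 = 0.2242
B_4 = 1 / 0.2242 = 4.4603
Highest B → broadest niche (most generalist): species 4 (B = 4.46).

species 4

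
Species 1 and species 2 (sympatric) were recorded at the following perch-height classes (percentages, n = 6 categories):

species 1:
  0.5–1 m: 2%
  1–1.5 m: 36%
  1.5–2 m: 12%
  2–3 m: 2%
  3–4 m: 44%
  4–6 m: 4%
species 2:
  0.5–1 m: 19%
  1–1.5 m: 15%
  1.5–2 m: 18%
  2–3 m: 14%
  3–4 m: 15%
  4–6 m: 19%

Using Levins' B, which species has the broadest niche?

species 2

Convert percentages to proportions (divide by 100).
Σp_1ᵢ² = 0.02² + 0.36² + 0.12² + 0.02² + 0.44² + 0.04² = 0.0004 + 0.1296 + 0.0144 + 0.0004 + 0.1936 + 0.0016 = 0.3400
B_1 = 1 / 0.3400 = 2.9412
Σp_2ᵢ² = 0.19² + 0.15² + 0.18² + 0.14² + 0.15² + 0.19² = 0.0361 + 0.0225 + 0.0324 + 0.0196 + 0.0225 + 0.0361 = 0.1692
B_2 = 1 / 0.1692 = 5.9102
Highest B → broadest niche (most generalist): species 2 (B = 5.91).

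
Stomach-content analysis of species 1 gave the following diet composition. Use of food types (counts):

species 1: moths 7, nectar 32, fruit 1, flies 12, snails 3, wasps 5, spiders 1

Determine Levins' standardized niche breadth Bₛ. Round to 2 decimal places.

0.33

Proportions for species 1 (n=61): 7/61=0.1148, 32/61=0.5246, 1/61=0.0164, 12/61=0.1967, 3/61=0.0492, 5/61=0.0820, 1/61=0.0164
Σpᵢ² = 0.1148² + 0.5246² + 0.0164² + 0.1967² + 0.0492² + 0.0820² + 0.0164² = 0.013179 + 0.275205 + 0.000269 + 0.038691 + 0.002421 + 0.006724 + 0.000269 = 0.336758
B = 1 / 0.336758 = 2.9695
Bₛ = (B − 1)/(n − 1) = (2.9695 − 1)/(7 − 1) = 1.9695/6 = 0.3283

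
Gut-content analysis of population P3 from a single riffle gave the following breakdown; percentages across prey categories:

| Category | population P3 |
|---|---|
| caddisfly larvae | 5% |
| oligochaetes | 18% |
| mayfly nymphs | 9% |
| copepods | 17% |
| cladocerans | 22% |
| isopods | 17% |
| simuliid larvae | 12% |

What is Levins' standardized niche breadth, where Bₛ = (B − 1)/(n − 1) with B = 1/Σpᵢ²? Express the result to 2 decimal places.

0.85

Convert percentages to proportions (divide by 100).
Σpᵢ² = 0.05² + 0.18² + 0.09² + 0.17² + 0.22² + 0.17² + 0.12² = 0.0025 + 0.0324 + 0.0081 + 0.0289 + 0.0484 + 0.0289 + 0.0144 = 0.1636
B = 1 / 0.1636 = 6.1125
Bₛ = (B − 1)/(n − 1) = (6.1125 − 1)/(7 − 1) = 5.1125/6 = 0.8521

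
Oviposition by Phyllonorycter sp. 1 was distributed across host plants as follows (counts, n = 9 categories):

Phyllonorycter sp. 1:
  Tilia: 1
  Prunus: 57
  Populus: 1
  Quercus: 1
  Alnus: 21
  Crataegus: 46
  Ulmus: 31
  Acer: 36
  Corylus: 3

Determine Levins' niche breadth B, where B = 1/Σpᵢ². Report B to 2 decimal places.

4.81

Proportions for Phyllonorycter sp. 1 (n=197): 1/197=0.0051, 57/197=0.2893, 1/197=0.0051, 1/197=0.0051, 21/197=0.1066, 46/197=0.2335, 31/197=0.1574, 36/197=0.1827, 3/197=0.0152
Σpᵢ² = 0.0051² + 0.2893² + 0.0051² + 0.0051² + 0.1066² + 0.2335² + 0.1574² + 0.1827² + 0.0152² = 0.000026 + 0.083694 + 0.000026 + 0.000026 + 0.011364 + 0.054522 + 0.024775 + 0.033379 + 0.000231 = 0.208043
B = 1 / 0.208043 = 4.8067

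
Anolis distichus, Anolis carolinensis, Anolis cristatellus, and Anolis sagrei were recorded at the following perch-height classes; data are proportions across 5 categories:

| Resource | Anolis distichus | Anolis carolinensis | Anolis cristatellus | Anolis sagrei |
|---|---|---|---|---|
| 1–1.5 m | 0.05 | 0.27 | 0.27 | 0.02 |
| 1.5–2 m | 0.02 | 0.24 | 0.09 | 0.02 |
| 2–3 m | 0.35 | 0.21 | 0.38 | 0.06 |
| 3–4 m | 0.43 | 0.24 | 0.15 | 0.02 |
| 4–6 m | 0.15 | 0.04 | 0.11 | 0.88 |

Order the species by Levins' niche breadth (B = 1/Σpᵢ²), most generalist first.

Anolis carolinensis > Anolis cristatellus > Anolis distichus > Anolis sagrei

Σp_distᵢ² = 0.05² + 0.02² + 0.35² + 0.43² + 0.15² = 0.0025 + 0.0004 + 0.1225 + 0.1849 + 0.0225 = 0.3328
B_dist = 1 / 0.3328 = 3.0048
Σp_caroᵢ² = 0.27² + 0.24² + 0.21² + 0.24² + 0.04² = 0.0729 + 0.0576 + 0.0441 + 0.0576 + 0.0016 = 0.2338
B_caro = 1 / 0.2338 = 4.2772
Σp_crisᵢ² = 0.27² + 0.09² + 0.38² + 0.15² + 0.11² = 0.0729 + 0.0081 + 0.1444 + 0.0225 + 0.0121 = 0.2600
B_cris = 1 / 0.2600 = 3.8462
Σp_sagrᵢ² = 0.02² + 0.02² + 0.06² + 0.02² + 0.88² = 0.0004 + 0.0004 + 0.0036 + 0.0004 + 0.7744 = 0.7792
B_sagr = 1 / 0.7792 = 1.2834
Ranking by B (broadest → narrowest): Anolis carolinensis (4.28) > Anolis cristatellus (3.85) > Anolis distichus (3.00) > Anolis sagrei (1.28)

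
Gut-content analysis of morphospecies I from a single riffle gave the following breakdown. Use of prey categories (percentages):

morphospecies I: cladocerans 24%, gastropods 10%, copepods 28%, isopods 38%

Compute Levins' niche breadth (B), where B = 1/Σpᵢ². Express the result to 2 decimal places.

Convert percentages to proportions (divide by 100).
Σpᵢ² = 0.24² + 0.10² + 0.28² + 0.38² = 0.0576 + 0.0100 + 0.0784 + 0.1444 = 0.2904
B = 1 / 0.2904 = 3.4435

3.44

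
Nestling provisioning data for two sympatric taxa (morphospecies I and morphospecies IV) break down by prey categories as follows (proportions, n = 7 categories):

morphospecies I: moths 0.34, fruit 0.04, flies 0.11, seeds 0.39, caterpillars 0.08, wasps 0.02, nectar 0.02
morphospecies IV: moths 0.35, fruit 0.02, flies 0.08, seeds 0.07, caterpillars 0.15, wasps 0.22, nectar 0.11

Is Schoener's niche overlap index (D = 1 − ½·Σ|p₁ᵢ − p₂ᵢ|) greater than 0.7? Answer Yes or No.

Σ|p₁ᵢ − p₂ᵢ| = 0.01 + 0.02 + 0.03 + 0.32 + 0.07 + 0.20 + 0.09 = 0.74
D = 1 − ½ × 0.74 = 1 − 0.370 = 0.6300
D = 0.6300 < 0.7 → No.

No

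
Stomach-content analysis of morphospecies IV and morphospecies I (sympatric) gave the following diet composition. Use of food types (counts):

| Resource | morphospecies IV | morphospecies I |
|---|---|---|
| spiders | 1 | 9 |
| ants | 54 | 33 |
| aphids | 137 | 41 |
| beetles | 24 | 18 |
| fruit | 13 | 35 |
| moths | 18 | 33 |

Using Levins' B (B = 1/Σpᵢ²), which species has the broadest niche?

morphospecies I

Proportions for morphospecies IV (n=247): 1/247=0.0040, 54/247=0.2186, 137/247=0.5547, 24/247=0.0972, 13/247=0.0526, 18/247=0.0729
Proportions for morphospecies I (n=169): 9/169=0.0533, 33/169=0.1953, 41/169=0.2426, 18/169=0.1065, 35/169=0.2071, 33/169=0.1953
Σp_IVᵢ² = 0.0040² + 0.2186² + 0.5547² + 0.0972² + 0.0526² + 0.0729² = 0.000016 + 0.047786 + 0.307692 + 0.009448 + 0.002767 + 0.005314 = 0.373023
B_IV = 1 / 0.373023 = 2.6808
Σp_Iᵢ² = 0.0533² + 0.1953² + 0.2426² + 0.1065² + 0.2071² + 0.1953² = 0.002841 + 0.038142 + 0.058855 + 0.011342 + 0.042890 + 0.038142 = 0.192212
B_I = 1 / 0.192212 = 5.2026
Highest B → broadest niche (most generalist): morphospecies I (B = 5.20).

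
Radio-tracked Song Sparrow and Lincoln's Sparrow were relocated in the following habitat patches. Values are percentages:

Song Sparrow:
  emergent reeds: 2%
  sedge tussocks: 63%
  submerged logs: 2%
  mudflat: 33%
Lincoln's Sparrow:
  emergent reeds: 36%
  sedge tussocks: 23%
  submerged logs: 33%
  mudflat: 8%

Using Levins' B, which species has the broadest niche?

Lincoln's Sparrow

Convert percentages to proportions (divide by 100).
Σp_Songᵢ² = 0.02² + 0.63² + 0.02² + 0.33² = 0.0004 + 0.3969 + 0.0004 + 0.1089 = 0.5066
B_Song = 1 / 0.5066 = 1.9739
Σp_Lincᵢ² = 0.36² + 0.23² + 0.33² + 0.08² = 0.1296 + 0.0529 + 0.1089 + 0.0064 = 0.2978
B_Linc = 1 / 0.2978 = 3.3580
Highest B → broadest niche (most generalist): Lincoln's Sparrow (B = 3.36).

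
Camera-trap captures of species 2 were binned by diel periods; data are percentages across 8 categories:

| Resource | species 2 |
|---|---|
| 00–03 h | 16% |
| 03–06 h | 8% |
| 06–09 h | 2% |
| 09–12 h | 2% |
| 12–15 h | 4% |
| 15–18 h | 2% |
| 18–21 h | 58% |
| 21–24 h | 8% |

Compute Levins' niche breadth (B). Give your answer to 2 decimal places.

2.65

Convert percentages to proportions (divide by 100).
Σpᵢ² = 0.16² + 0.08² + 0.02² + 0.02² + 0.04² + 0.02² + 0.58² + 0.08² = 0.0256 + 0.0064 + 0.0004 + 0.0004 + 0.0016 + 0.0004 + 0.3364 + 0.0064 = 0.3776
B = 1 / 0.3776 = 2.6483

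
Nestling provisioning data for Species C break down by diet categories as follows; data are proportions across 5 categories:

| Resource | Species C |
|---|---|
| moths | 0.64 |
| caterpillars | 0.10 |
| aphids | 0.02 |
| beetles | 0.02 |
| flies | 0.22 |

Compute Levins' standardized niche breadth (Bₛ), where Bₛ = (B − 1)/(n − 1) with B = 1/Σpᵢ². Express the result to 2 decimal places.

0.28

Σpᵢ² = 0.64² + 0.10² + 0.02² + 0.02² + 0.22² = 0.4096 + 0.0100 + 0.0004 + 0.0004 + 0.0484 = 0.4688
B = 1 / 0.4688 = 2.1331
Bₛ = (B − 1)/(n − 1) = (2.1331 − 1)/(5 − 1) = 1.1331/4 = 0.2833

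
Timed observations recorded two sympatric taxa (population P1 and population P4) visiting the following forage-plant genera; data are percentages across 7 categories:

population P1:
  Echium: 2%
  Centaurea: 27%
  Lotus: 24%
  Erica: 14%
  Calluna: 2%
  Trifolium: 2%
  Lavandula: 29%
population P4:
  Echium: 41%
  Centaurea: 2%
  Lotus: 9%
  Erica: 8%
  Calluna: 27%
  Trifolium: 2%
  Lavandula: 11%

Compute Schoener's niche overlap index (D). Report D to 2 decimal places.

Convert percentages to proportions (divide by 100).
Σ|p₁ᵢ − p₂ᵢ| = 0.39 + 0.25 + 0.15 + 0.06 + 0.25 + 0.00 + 0.18 = 1.28
D = 1 − ½ × 1.28 = 1 − 0.640 = 0.3600

0.36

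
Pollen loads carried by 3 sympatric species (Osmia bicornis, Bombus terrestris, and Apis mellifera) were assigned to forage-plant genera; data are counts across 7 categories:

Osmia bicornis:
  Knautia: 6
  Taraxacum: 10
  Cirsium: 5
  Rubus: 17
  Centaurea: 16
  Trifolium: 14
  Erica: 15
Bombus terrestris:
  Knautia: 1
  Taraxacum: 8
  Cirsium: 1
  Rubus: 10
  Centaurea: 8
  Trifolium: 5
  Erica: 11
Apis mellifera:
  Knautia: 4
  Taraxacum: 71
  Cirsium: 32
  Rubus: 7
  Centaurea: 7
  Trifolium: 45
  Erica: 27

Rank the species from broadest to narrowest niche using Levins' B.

Osmia bicornis > Bombus terrestris > Apis mellifera

Proportions for Osmia bicornis (n=83): 6/83=0.0723, 10/83=0.1205, 5/83=0.0602, 17/83=0.2048, 16/83=0.1928, 14/83=0.1687, 15/83=0.1807
Proportions for Bombus terrestris (n=44): 1/44=0.0227, 8/44=0.1818, 1/44=0.0227, 10/44=0.2273, 8/44=0.1818, 5/44=0.1136, 11/44=0.2500
Proportions for Apis mellifera (n=193): 4/193=0.0207, 71/193=0.3679, 32/193=0.1658, 7/193=0.0363, 7/193=0.0363, 45/193=0.2332, 27/193=0.1399
Σp_bicoᵢ² = 0.0723² + 0.1205² + 0.0602² + 0.2048² + 0.1928² + 0.1687² + 0.1807² = 0.005227 + 0.014520 + 0.003624 + 0.041943 + 0.037172 + 0.028460 + 0.032652 = 0.163598
B_bico = 1 / 0.163598 = 6.1125
Σp_terrᵢ² = 0.0227² + 0.1818² + 0.0227² + 0.2273² + 0.1818² + 0.1136² + 0.2500² = 0.000515 + 0.033051 + 0.000515 + 0.051665 + 0.033051 + 0.012905 + 0.062500 = 0.194202
B_terr = 1 / 0.194202 = 5.1493
Σp_mellᵢ² = 0.0207² + 0.3679² + 0.1658² + 0.0363² + 0.0363² + 0.2332² + 0.1399² = 0.000428 + 0.135350 + 0.027490 + 0.001318 + 0.001318 + 0.054382 + 0.019572 = 0.239858
B_mell = 1 / 0.239858 = 4.1691
Ranking by B (broadest → narrowest): Osmia bicornis (6.11) > Bombus terrestris (5.15) > Apis mellifera (4.17)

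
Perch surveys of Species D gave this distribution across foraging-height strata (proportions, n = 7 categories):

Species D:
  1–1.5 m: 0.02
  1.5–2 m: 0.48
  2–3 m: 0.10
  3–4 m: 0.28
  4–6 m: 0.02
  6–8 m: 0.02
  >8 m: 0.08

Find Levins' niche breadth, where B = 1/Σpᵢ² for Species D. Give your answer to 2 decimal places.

3.06

Σpᵢ² = 0.02² + 0.48² + 0.10² + 0.28² + 0.02² + 0.02² + 0.08² = 0.0004 + 0.2304 + 0.0100 + 0.0784 + 0.0004 + 0.0004 + 0.0064 = 0.3264
B = 1 / 0.3264 = 3.0637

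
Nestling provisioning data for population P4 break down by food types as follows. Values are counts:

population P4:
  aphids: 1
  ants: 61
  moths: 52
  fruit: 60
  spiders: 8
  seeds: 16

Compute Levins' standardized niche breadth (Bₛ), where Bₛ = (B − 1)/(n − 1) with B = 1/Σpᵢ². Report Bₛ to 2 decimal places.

Proportions for population P4 (n=198): 1/198=0.0051, 61/198=0.3081, 52/198=0.2626, 60/198=0.3030, 8/198=0.0404, 16/198=0.0808
Σpᵢ² = 0.0051² + 0.3081² + 0.2626² + 0.3030² + 0.0404² + 0.0808² = 0.000026 + 0.094926 + 0.068959 + 0.091809 + 0.001632 + 0.006529 = 0.263881
B = 1 / 0.263881 = 3.7896
Bₛ = (B − 1)/(n − 1) = (3.7896 − 1)/(6 − 1) = 2.7896/5 = 0.5579

0.56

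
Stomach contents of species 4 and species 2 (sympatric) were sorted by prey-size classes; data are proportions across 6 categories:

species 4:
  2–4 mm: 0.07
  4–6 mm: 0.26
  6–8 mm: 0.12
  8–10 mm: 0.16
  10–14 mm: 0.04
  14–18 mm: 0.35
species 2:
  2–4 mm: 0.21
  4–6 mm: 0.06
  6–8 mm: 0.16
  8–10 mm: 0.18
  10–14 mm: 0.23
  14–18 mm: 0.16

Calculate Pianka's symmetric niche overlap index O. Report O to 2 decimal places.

0.69

Σ p₁ᵢp₂ᵢ = 0.0147 + 0.0156 + 0.0192 + 0.0288 + 0.0092 + 0.0560 = 0.1435
Σp_1ᵢ² = 0.07² + 0.26² + 0.12² + 0.16² + 0.04² + 0.35² = 0.0049 + 0.0676 + 0.0144 + 0.0256 + 0.0016 + 0.1225 = 0.2366
Σp_2ᵢ² = 0.21² + 0.06² + 0.16² + 0.18² + 0.23² + 0.16² = 0.0441 + 0.0036 + 0.0256 + 0.0324 + 0.0529 + 0.0256 = 0.1842
O = 0.1435 / √(0.2366 × 0.1842) = 0.1435 / 0.20876 = 0.6874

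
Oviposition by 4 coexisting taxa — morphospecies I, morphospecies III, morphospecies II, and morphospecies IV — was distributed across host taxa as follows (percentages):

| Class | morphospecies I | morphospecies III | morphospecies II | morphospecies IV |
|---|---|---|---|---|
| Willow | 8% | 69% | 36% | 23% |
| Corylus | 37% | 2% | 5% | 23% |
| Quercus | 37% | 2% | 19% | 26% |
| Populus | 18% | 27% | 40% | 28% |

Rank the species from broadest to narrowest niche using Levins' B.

Convert percentages to proportions (divide by 100).
Σp_Iᵢ² = 0.08² + 0.37² + 0.37² + 0.18² = 0.0064 + 0.1369 + 0.1369 + 0.0324 = 0.3126
B_I = 1 / 0.3126 = 3.1990
Σp_IIIᵢ² = 0.69² + 0.02² + 0.02² + 0.27² = 0.4761 + 0.0004 + 0.0004 + 0.0729 = 0.5498
B_III = 1 / 0.5498 = 1.8188
Σp_IIᵢ² = 0.36² + 0.05² + 0.19² + 0.40² = 0.1296 + 0.0025 + 0.0361 + 0.1600 = 0.3282
B_II = 1 / 0.3282 = 3.0469
Σp_IVᵢ² = 0.23² + 0.23² + 0.26² + 0.28² = 0.0529 + 0.0529 + 0.0676 + 0.0784 = 0.2518
B_IV = 1 / 0.2518 = 3.9714
Ranking by B (broadest → narrowest): morphospecies IV (3.97) > morphospecies I (3.20) > morphospecies II (3.05) > morphospecies III (1.82)

morphospecies IV > morphospecies I > morphospecies II > morphospecies III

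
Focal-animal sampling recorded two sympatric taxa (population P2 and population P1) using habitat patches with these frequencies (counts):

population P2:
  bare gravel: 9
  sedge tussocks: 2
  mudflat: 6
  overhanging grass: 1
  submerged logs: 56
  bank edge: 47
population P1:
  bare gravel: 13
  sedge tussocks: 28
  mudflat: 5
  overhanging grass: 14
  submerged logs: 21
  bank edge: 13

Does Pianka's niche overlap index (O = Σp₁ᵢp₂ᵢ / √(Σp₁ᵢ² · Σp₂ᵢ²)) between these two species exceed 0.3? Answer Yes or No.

Proportions for population P2 (n=121): 9/121=0.0744, 2/121=0.0165, 6/121=0.0496, 1/121=0.0083, 56/121=0.4628, 47/121=0.3884
Proportions for population P1 (n=94): 13/94=0.1383, 28/94=0.2979, 5/94=0.0532, 14/94=0.1489, 21/94=0.2234, 13/94=0.1383
Σ p₁ᵢp₂ᵢ = 0.010290 + 0.004915 + 0.002639 + 0.001236 + 0.103390 + 0.053716 = 0.176186
Σp_1ᵢ² = 0.0744² + 0.0165² + 0.0496² + 0.0083² + 0.4628² + 0.3884² = 0.005535 + 0.000272 + 0.002460 + 0.000069 + 0.214184 + 0.150855 = 0.373375
Σp_2ᵢ² = 0.1383² + 0.2979² + 0.0532² + 0.1489² + 0.2234² + 0.1383² = 0.019127 + 0.088744 + 0.002830 + 0.022171 + 0.049908 + 0.019127 = 0.201907
O = 0.176186 / √(0.373375 × 0.201907) = 0.176186 / 0.2745670 = 0.6417
O = 0.6417 > 0.3 → Yes.

Yes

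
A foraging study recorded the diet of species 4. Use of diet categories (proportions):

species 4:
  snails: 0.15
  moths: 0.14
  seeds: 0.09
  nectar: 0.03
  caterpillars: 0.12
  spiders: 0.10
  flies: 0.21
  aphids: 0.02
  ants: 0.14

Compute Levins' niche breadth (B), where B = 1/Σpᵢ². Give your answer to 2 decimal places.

Σpᵢ² = 0.15² + 0.14² + 0.09² + 0.03² + 0.12² + 0.10² + 0.21² + 0.02² + 0.14² = 0.0225 + 0.0196 + 0.0081 + 0.0009 + 0.0144 + 0.0100 + 0.0441 + 0.0004 + 0.0196 = 0.1396
B = 1 / 0.1396 = 7.1633

7.16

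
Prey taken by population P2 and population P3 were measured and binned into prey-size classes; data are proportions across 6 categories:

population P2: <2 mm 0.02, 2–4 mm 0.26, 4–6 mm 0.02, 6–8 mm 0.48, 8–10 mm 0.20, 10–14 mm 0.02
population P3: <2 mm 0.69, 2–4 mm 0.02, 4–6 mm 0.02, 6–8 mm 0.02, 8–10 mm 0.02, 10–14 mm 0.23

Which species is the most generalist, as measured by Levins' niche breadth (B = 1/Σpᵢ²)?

population P2

Σp_P2ᵢ² = 0.02² + 0.26² + 0.02² + 0.48² + 0.20² + 0.02² = 0.0004 + 0.0676 + 0.0004 + 0.2304 + 0.0400 + 0.0004 = 0.3392
B_P2 = 1 / 0.3392 = 2.9481
Σp_P3ᵢ² = 0.69² + 0.02² + 0.02² + 0.02² + 0.02² + 0.23² = 0.4761 + 0.0004 + 0.0004 + 0.0004 + 0.0004 + 0.0529 = 0.5306
B_P3 = 1 / 0.5306 = 1.8847
Highest B → broadest niche (most generalist): population P2 (B = 2.95).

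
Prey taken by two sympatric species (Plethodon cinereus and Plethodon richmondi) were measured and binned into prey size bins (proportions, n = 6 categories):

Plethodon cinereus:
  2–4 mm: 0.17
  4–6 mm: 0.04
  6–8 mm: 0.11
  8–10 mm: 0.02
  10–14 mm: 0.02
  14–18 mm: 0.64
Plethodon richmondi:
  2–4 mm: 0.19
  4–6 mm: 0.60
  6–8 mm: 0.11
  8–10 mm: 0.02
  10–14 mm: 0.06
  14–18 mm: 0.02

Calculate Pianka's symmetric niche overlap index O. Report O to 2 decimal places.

Σ p₁ᵢp₂ᵢ = 0.0323 + 0.0240 + 0.0121 + 0.0004 + 0.0012 + 0.0128 = 0.0828
Σp_1ᵢ² = 0.17² + 0.04² + 0.11² + 0.02² + 0.02² + 0.64² = 0.0289 + 0.0016 + 0.0121 + 0.0004 + 0.0004 + 0.4096 = 0.4530
Σp_2ᵢ² = 0.19² + 0.60² + 0.11² + 0.02² + 0.06² + 0.02² = 0.0361 + 0.3600 + 0.0121 + 0.0004 + 0.0036 + 0.0004 = 0.4126
O = 0.0828 / √(0.4530 × 0.4126) = 0.0828 / 0.43233 = 0.1915

0.19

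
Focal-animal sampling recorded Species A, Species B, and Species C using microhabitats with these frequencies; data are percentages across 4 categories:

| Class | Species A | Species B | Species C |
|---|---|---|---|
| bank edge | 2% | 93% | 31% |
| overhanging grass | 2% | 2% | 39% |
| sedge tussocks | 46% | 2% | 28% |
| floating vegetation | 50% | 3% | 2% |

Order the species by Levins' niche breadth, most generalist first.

Convert percentages to proportions (divide by 100).
Σp_Aᵢ² = 0.02² + 0.02² + 0.46² + 0.50² = 0.0004 + 0.0004 + 0.2116 + 0.2500 = 0.4624
B_A = 1 / 0.4624 = 2.1626
Σp_Bᵢ² = 0.93² + 0.02² + 0.02² + 0.03² = 0.8649 + 0.0004 + 0.0004 + 0.0009 = 0.8666
B_B = 1 / 0.8666 = 1.1539
Σp_Cᵢ² = 0.31² + 0.39² + 0.28² + 0.02² = 0.0961 + 0.1521 + 0.0784 + 0.0004 = 0.3270
B_C = 1 / 0.3270 = 3.0581
Ranking by B (broadest → narrowest): Species C (3.06) > Species A (2.16) > Species B (1.15)

Species C > Species A > Species B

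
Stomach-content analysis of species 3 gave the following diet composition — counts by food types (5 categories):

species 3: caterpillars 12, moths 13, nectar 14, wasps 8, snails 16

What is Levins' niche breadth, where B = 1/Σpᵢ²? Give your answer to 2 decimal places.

4.79

Proportions for species 3 (n=63): 12/63=0.1905, 13/63=0.2063, 14/63=0.2222, 8/63=0.1270, 16/63=0.2540
Σpᵢ² = 0.1905² + 0.2063² + 0.2222² + 0.1270² + 0.2540² = 0.036290 + 0.042560 + 0.049373 + 0.016129 + 0.064516 = 0.208868
B = 1 / 0.208868 = 4.7877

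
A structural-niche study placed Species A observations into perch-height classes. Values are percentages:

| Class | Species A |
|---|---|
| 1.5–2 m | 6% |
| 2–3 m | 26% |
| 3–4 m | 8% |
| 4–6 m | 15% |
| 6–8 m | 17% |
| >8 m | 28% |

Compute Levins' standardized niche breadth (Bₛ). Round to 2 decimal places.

Convert percentages to proportions (divide by 100).
Σpᵢ² = 0.06² + 0.26² + 0.08² + 0.15² + 0.17² + 0.28² = 0.0036 + 0.0676 + 0.0064 + 0.0225 + 0.0289 + 0.0784 = 0.2074
B = 1 / 0.2074 = 4.8216
Bₛ = (B − 1)/(n − 1) = (4.8216 − 1)/(6 − 1) = 3.8216/5 = 0.7643

0.76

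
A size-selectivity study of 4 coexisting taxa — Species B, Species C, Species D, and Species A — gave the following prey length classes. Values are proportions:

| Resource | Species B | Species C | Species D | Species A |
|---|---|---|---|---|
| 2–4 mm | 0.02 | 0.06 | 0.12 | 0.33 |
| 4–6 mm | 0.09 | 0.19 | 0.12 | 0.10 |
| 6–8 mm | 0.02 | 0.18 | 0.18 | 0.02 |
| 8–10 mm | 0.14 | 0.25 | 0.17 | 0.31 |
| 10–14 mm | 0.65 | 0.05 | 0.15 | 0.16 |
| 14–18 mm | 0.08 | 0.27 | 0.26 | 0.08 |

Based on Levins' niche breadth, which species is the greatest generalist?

Σp_Bᵢ² = 0.02² + 0.09² + 0.02² + 0.14² + 0.65² + 0.08² = 0.0004 + 0.0081 + 0.0004 + 0.0196 + 0.4225 + 0.0064 = 0.4574
B_B = 1 / 0.4574 = 2.1863
Σp_Cᵢ² = 0.06² + 0.19² + 0.18² + 0.25² + 0.05² + 0.27² = 0.0036 + 0.0361 + 0.0324 + 0.0625 + 0.0025 + 0.0729 = 0.2100
B_C = 1 / 0.2100 = 4.7619
Σp_Dᵢ² = 0.12² + 0.12² + 0.18² + 0.17² + 0.15² + 0.26² = 0.0144 + 0.0144 + 0.0324 + 0.0289 + 0.0225 + 0.0676 = 0.1802
B_D = 1 / 0.1802 = 5.5494
Σp_Aᵢ² = 0.33² + 0.10² + 0.02² + 0.31² + 0.16² + 0.08² = 0.1089 + 0.0100 + 0.0004 + 0.0961 + 0.0256 + 0.0064 = 0.2474
B_A = 1 / 0.2474 = 4.0420
Highest B → broadest niche (most generalist): Species D (B = 5.55).

Species D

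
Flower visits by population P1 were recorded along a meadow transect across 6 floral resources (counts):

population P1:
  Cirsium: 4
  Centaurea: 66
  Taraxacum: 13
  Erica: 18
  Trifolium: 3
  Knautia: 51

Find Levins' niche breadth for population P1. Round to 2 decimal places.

3.21

Proportions for population P1 (n=155): 4/155=0.0258, 66/155=0.4258, 13/155=0.0839, 18/155=0.1161, 3/155=0.0194, 51/155=0.3290
Σpᵢ² = 0.0258² + 0.4258² + 0.0839² + 0.1161² + 0.0194² + 0.3290² = 0.000666 + 0.181306 + 0.007039 + 0.013479 + 0.000376 + 0.108241 = 0.311107
B = 1 / 0.311107 = 3.2143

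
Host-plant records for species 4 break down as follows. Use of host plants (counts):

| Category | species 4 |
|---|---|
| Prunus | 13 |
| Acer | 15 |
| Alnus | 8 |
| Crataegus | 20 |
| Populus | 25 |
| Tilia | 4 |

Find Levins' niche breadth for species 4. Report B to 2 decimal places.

4.82

Proportions for species 4 (n=85): 13/85=0.1529, 15/85=0.1765, 8/85=0.0941, 20/85=0.2353, 25/85=0.2941, 4/85=0.0471
Σpᵢ² = 0.1529² + 0.1765² + 0.0941² + 0.2353² + 0.2941² + 0.0471² = 0.023378 + 0.031152 + 0.008855 + 0.055366 + 0.086495 + 0.002218 = 0.207464
B = 1 / 0.207464 = 4.8201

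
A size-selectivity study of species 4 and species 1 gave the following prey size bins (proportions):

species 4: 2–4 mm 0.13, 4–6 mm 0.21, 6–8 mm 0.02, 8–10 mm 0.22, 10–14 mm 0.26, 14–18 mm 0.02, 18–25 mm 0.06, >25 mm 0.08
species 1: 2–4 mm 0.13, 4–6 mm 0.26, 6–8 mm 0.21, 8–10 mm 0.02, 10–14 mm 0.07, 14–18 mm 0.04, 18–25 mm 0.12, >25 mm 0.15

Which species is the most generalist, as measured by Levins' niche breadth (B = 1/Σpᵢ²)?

Σp_4ᵢ² = 0.13² + 0.21² + 0.02² + 0.22² + 0.26² + 0.02² + 0.06² + 0.08² = 0.0169 + 0.0441 + 0.0004 + 0.0484 + 0.0676 + 0.0004 + 0.0036 + 0.0064 = 0.1878
B_4 = 1 / 0.1878 = 5.3248
Σp_1ᵢ² = 0.13² + 0.26² + 0.21² + 0.02² + 0.07² + 0.04² + 0.12² + 0.15² = 0.0169 + 0.0676 + 0.0441 + 0.0004 + 0.0049 + 0.0016 + 0.0144 + 0.0225 = 0.1724
B_1 = 1 / 0.1724 = 5.8005
Highest B → broadest niche (most generalist): species 1 (B = 5.80).

species 1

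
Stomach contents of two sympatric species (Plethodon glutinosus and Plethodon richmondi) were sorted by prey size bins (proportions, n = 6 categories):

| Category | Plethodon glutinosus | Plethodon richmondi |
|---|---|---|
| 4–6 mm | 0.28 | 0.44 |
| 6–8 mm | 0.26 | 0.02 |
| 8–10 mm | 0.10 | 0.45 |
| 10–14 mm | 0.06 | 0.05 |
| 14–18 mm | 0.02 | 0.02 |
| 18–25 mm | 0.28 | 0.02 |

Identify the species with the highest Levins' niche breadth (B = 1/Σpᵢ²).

Σp_glutᵢ² = 0.28² + 0.26² + 0.10² + 0.06² + 0.02² + 0.28² = 0.0784 + 0.0676 + 0.0100 + 0.0036 + 0.0004 + 0.0784 = 0.2384
B_glut = 1 / 0.2384 = 4.1946
Σp_richᵢ² = 0.44² + 0.02² + 0.45² + 0.05² + 0.02² + 0.02² = 0.1936 + 0.0004 + 0.2025 + 0.0025 + 0.0004 + 0.0004 = 0.3998
B_rich = 1 / 0.3998 = 2.5013
Highest B → broadest niche (most generalist): Plethodon glutinosus (B = 4.19).

Plethodon glutinosus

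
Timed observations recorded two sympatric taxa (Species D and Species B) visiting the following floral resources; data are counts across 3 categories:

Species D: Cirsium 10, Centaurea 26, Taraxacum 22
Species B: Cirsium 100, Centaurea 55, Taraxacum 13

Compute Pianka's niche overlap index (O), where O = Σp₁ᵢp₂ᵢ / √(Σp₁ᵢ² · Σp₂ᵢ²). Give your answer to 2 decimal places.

0.67

Proportions for Species D (n=58): 10/58=0.1724, 26/58=0.4483, 22/58=0.3793
Proportions for Species B (n=168): 100/168=0.5952, 55/168=0.3274, 13/168=0.0774
Σ p₁ᵢp₂ᵢ = 0.102612 + 0.146773 + 0.029358 = 0.278743
Σp_1ᵢ² = 0.1724² + 0.4483² + 0.3793² = 0.029722 + 0.200973 + 0.143868 = 0.374563
Σp_2ᵢ² = 0.5952² + 0.3274² + 0.0774² = 0.354263 + 0.107191 + 0.005991 = 0.467445
O = 0.278743 / √(0.374563 × 0.467445) = 0.278743 / 0.4184347 = 0.6662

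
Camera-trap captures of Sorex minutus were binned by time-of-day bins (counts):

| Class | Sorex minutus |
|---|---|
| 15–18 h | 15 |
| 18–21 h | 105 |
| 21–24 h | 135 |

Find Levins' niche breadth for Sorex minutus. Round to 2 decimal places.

Proportions for Sorex minutus (n=255): 15/255=0.0588, 105/255=0.4118, 135/255=0.5294
Σpᵢ² = 0.0588² + 0.4118² + 0.5294² = 0.003457 + 0.169579 + 0.280264 = 0.453300
B = 1 / 0.453300 = 2.2060

2.21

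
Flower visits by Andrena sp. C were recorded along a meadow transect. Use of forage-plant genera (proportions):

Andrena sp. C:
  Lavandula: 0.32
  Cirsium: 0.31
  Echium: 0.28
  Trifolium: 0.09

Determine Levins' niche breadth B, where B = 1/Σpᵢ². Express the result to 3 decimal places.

3.509

Σpᵢ² = 0.32² + 0.31² + 0.28² + 0.09² = 0.1024 + 0.0961 + 0.0784 + 0.0081 = 0.2850
B = 1 / 0.2850 = 3.50877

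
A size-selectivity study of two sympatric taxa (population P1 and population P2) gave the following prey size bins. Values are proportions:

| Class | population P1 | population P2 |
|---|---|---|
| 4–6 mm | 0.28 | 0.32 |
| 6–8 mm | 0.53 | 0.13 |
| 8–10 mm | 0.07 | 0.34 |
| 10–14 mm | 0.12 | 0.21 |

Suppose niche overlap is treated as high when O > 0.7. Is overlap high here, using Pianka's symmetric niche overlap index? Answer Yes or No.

No

Σ p₁ᵢp₂ᵢ = 0.0896 + 0.0689 + 0.0238 + 0.0252 = 0.2075
Σp_1ᵢ² = 0.28² + 0.53² + 0.07² + 0.12² = 0.0784 + 0.2809 + 0.0049 + 0.0144 = 0.3786
Σp_2ᵢ² = 0.32² + 0.13² + 0.34² + 0.21² = 0.1024 + 0.0169 + 0.1156 + 0.0441 = 0.2790
O = 0.2075 / √(0.3786 × 0.2790) = 0.2075 / 0.32501 = 0.6384
O = 0.6384 < 0.7 → No.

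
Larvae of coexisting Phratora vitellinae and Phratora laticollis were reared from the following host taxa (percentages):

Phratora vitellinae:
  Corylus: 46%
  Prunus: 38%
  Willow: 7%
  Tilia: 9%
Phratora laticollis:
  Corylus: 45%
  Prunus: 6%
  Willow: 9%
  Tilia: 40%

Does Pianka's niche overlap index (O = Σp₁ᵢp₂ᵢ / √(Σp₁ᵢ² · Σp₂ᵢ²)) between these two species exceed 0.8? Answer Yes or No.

Convert percentages to proportions (divide by 100).
Σ p₁ᵢp₂ᵢ = 0.2070 + 0.0228 + 0.0063 + 0.0360 = 0.2721
Σp_1ᵢ² = 0.46² + 0.38² + 0.07² + 0.09² = 0.2116 + 0.1444 + 0.0049 + 0.0081 = 0.3690
Σp_2ᵢ² = 0.45² + 0.06² + 0.09² + 0.40² = 0.2025 + 0.0036 + 0.0081 + 0.1600 = 0.3742
O = 0.2721 / √(0.3690 × 0.3742) = 0.2721 / 0.37159 = 0.7323
O = 0.7323 < 0.8 → No.

No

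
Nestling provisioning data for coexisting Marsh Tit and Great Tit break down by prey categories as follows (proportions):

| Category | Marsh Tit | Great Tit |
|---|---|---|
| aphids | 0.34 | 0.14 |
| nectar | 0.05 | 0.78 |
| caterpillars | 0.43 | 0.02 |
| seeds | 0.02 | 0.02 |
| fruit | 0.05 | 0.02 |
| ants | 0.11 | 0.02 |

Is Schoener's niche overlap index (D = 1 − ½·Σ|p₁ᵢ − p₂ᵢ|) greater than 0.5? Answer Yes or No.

No

Σ|p₁ᵢ − p₂ᵢ| = 0.20 + 0.73 + 0.41 + 0.00 + 0.03 + 0.09 = 1.46
D = 1 − ½ × 1.46 = 1 − 0.730 = 0.2700
D = 0.2700 < 0.5 → No.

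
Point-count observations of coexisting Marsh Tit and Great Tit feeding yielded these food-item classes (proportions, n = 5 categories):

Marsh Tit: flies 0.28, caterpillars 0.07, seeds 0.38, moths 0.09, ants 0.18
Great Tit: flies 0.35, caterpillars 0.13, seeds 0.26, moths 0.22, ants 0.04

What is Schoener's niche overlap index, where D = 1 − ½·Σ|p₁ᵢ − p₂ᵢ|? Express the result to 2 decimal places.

0.74

Σ|p₁ᵢ − p₂ᵢ| = 0.07 + 0.06 + 0.12 + 0.13 + 0.14 = 0.52
D = 1 − ½ × 0.52 = 1 − 0.260 = 0.7400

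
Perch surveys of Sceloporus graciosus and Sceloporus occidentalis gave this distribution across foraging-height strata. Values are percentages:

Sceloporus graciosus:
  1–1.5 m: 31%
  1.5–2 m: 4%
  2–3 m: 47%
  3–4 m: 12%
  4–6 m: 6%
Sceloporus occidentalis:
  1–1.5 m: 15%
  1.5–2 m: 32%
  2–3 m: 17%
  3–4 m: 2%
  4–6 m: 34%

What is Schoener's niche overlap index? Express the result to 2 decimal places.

Convert percentages to proportions (divide by 100).
Σ|p₁ᵢ − p₂ᵢ| = 0.16 + 0.28 + 0.30 + 0.10 + 0.28 = 1.12
D = 1 − ½ × 1.12 = 1 − 0.560 = 0.4400

0.44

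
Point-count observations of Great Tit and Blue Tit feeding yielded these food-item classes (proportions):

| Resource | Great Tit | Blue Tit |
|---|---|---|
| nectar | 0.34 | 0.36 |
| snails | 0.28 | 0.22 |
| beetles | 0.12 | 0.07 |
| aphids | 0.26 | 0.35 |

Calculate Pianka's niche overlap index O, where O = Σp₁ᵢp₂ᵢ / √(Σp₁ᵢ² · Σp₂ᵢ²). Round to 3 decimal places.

0.976

Σ p₁ᵢp₂ᵢ = 0.1224 + 0.0616 + 0.0084 + 0.0910 = 0.2834
Σp_1ᵢ² = 0.34² + 0.28² + 0.12² + 0.26² = 0.1156 + 0.0784 + 0.0144 + 0.0676 = 0.2760
Σp_2ᵢ² = 0.36² + 0.22² + 0.07² + 0.35² = 0.1296 + 0.0484 + 0.0049 + 0.1225 = 0.3054
O = 0.2834 / √(0.2760 × 0.3054) = 0.2834 / 0.290328 = 0.97614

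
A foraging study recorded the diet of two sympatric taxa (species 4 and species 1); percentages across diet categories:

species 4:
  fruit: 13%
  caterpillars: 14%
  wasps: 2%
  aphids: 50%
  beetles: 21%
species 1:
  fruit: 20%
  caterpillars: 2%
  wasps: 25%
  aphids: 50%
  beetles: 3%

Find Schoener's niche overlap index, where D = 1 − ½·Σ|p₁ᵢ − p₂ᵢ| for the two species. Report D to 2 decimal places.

0.70

Convert percentages to proportions (divide by 100).
Σ|p₁ᵢ − p₂ᵢ| = 0.07 + 0.12 + 0.23 + 0.00 + 0.18 = 0.60
D = 1 − ½ × 0.60 = 1 − 0.300 = 0.7000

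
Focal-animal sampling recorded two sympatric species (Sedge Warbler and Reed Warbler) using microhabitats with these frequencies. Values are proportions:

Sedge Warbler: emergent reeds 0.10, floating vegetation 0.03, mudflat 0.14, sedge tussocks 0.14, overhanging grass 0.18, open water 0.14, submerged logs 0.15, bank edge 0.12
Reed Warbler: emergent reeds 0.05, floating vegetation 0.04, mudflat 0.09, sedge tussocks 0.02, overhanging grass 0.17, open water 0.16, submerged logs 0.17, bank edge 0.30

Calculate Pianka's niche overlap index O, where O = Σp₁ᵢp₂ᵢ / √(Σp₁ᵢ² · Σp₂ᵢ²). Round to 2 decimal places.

Σ p₁ᵢp₂ᵢ = 0.0050 + 0.0012 + 0.0126 + 0.0028 + 0.0306 + 0.0224 + 0.0255 + 0.0360 = 0.1361
Σp_1ᵢ² = 0.10² + 0.03² + 0.14² + 0.14² + 0.18² + 0.14² + 0.15² + 0.12² = 0.0100 + 0.0009 + 0.0196 + 0.0196 + 0.0324 + 0.0196 + 0.0225 + 0.0144 = 0.1390
Σp_2ᵢ² = 0.05² + 0.04² + 0.09² + 0.02² + 0.17² + 0.16² + 0.17² + 0.30² = 0.0025 + 0.0016 + 0.0081 + 0.0004 + 0.0289 + 0.0256 + 0.0289 + 0.0900 = 0.1860
O = 0.1361 / √(0.1390 × 0.1860) = 0.1361 / 0.16079 = 0.8464

0.85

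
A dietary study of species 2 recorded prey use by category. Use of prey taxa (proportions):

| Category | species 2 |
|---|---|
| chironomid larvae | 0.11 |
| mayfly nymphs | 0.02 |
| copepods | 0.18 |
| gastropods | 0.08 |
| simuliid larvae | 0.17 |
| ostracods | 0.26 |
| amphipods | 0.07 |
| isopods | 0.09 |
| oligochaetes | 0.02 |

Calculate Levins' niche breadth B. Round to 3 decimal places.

6.203

Σpᵢ² = 0.11² + 0.02² + 0.18² + 0.08² + 0.17² + 0.26² + 0.07² + 0.09² + 0.02² = 0.0121 + 0.0004 + 0.0324 + 0.0064 + 0.0289 + 0.0676 + 0.0049 + 0.0081 + 0.0004 = 0.1612
B = 1 / 0.1612 = 6.20347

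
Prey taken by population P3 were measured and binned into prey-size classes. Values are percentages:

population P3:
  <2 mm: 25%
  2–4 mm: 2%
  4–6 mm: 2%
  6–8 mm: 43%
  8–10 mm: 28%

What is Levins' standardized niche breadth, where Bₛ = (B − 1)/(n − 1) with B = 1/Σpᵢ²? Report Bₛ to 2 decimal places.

0.52

Convert percentages to proportions (divide by 100).
Σpᵢ² = 0.25² + 0.02² + 0.02² + 0.43² + 0.28² = 0.0625 + 0.0004 + 0.0004 + 0.1849 + 0.0784 = 0.3266
B = 1 / 0.3266 = 3.0618
Bₛ = (B − 1)/(n − 1) = (3.0618 − 1)/(5 − 1) = 2.0618/4 = 0.5155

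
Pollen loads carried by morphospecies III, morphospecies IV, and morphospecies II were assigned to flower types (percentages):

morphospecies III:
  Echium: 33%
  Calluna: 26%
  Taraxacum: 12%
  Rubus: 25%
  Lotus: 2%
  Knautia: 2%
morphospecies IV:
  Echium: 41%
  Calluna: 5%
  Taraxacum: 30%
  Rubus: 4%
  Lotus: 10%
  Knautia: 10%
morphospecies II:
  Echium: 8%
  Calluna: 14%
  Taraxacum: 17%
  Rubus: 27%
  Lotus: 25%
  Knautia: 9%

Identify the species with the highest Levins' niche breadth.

Convert percentages to proportions (divide by 100).
Σp_IIIᵢ² = 0.33² + 0.26² + 0.12² + 0.25² + 0.02² + 0.02² = 0.1089 + 0.0676 + 0.0144 + 0.0625 + 0.0004 + 0.0004 = 0.2542
B_III = 1 / 0.2542 = 3.9339
Σp_IVᵢ² = 0.41² + 0.05² + 0.30² + 0.04² + 0.10² + 0.10² = 0.1681 + 0.0025 + 0.0900 + 0.0016 + 0.0100 + 0.0100 = 0.2822
B_IV = 1 / 0.2822 = 3.5436
Σp_IIᵢ² = 0.08² + 0.14² + 0.17² + 0.27² + 0.25² + 0.09² = 0.0064 + 0.0196 + 0.0289 + 0.0729 + 0.0625 + 0.0081 = 0.1984
B_II = 1 / 0.1984 = 5.0403
Highest B → broadest niche (most generalist): morphospecies II (B = 5.04).

morphospecies II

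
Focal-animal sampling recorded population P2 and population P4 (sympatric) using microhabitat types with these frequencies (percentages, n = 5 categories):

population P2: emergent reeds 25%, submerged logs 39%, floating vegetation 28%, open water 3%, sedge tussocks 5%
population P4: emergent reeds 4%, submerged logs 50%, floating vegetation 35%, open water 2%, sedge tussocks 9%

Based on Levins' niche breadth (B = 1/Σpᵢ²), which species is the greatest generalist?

population P2

Convert percentages to proportions (divide by 100).
Σp_P2ᵢ² = 0.25² + 0.39² + 0.28² + 0.03² + 0.05² = 0.0625 + 0.1521 + 0.0784 + 0.0009 + 0.0025 = 0.2964
B_P2 = 1 / 0.2964 = 3.3738
Σp_P4ᵢ² = 0.04² + 0.50² + 0.35² + 0.02² + 0.09² = 0.0016 + 0.2500 + 0.1225 + 0.0004 + 0.0081 = 0.3826
B_P4 = 1 / 0.3826 = 2.6137
Highest B → broadest niche (most generalist): population P2 (B = 3.37).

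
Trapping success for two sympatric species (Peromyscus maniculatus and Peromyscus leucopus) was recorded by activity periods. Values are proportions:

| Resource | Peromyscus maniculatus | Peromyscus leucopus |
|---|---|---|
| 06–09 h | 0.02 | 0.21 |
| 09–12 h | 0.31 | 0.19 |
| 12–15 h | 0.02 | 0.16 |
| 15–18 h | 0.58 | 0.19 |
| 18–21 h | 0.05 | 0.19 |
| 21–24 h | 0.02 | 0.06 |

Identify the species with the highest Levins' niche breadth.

Σp_maniᵢ² = 0.02² + 0.31² + 0.02² + 0.58² + 0.05² + 0.02² = 0.0004 + 0.0961 + 0.0004 + 0.3364 + 0.0025 + 0.0004 = 0.4362
B_mani = 1 / 0.4362 = 2.2925
Σp_leucᵢ² = 0.21² + 0.19² + 0.16² + 0.19² + 0.19² + 0.06² = 0.0441 + 0.0361 + 0.0256 + 0.0361 + 0.0361 + 0.0036 = 0.1816
B_leuc = 1 / 0.1816 = 5.5066
Highest B → broadest niche (most generalist): Peromyscus leucopus (B = 5.51).

Peromyscus leucopus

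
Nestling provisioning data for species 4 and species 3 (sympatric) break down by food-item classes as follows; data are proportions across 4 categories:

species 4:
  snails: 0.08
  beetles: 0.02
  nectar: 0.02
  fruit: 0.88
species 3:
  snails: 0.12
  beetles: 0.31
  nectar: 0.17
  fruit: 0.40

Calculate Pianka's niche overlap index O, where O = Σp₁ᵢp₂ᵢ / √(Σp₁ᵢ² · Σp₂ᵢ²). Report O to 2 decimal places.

0.77

Σ p₁ᵢp₂ᵢ = 0.0096 + 0.0062 + 0.0034 + 0.3520 = 0.3712
Σp_1ᵢ² = 0.08² + 0.02² + 0.02² + 0.88² = 0.0064 + 0.0004 + 0.0004 + 0.7744 = 0.7816
Σp_2ᵢ² = 0.12² + 0.31² + 0.17² + 0.40² = 0.0144 + 0.0961 + 0.0289 + 0.1600 = 0.2994
O = 0.3712 / √(0.7816 × 0.2994) = 0.3712 / 0.48375 = 0.7673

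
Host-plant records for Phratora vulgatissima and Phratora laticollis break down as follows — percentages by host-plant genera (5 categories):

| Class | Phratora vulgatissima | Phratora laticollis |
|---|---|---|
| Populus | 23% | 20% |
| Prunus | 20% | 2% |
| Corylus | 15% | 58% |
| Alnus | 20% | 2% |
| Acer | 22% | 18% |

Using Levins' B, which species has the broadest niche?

Convert percentages to proportions (divide by 100).
Σp_vulgᵢ² = 0.23² + 0.20² + 0.15² + 0.20² + 0.22² = 0.0529 + 0.0400 + 0.0225 + 0.0400 + 0.0484 = 0.2038
B_vulg = 1 / 0.2038 = 4.9068
Σp_latiᵢ² = 0.20² + 0.02² + 0.58² + 0.02² + 0.18² = 0.0400 + 0.0004 + 0.3364 + 0.0004 + 0.0324 = 0.4096
B_lati = 1 / 0.4096 = 2.4414
Highest B → broadest niche (most generalist): Phratora vulgatissima (B = 4.91).

Phratora vulgatissima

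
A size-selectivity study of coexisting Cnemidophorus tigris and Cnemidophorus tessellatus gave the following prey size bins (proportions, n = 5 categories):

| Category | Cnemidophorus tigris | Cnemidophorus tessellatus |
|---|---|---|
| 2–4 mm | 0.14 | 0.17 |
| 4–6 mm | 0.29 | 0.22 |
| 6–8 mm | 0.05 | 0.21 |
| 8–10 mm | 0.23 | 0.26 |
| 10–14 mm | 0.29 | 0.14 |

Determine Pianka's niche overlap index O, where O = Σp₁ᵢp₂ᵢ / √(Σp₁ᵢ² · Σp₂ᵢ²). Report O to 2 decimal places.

0.88

Σ p₁ᵢp₂ᵢ = 0.0238 + 0.0638 + 0.0105 + 0.0598 + 0.0406 = 0.1985
Σp_1ᵢ² = 0.14² + 0.29² + 0.05² + 0.23² + 0.29² = 0.0196 + 0.0841 + 0.0025 + 0.0529 + 0.0841 = 0.2432
Σp_2ᵢ² = 0.17² + 0.22² + 0.21² + 0.26² + 0.14² = 0.0289 + 0.0484 + 0.0441 + 0.0676 + 0.0196 = 0.2086
O = 0.1985 / √(0.2432 × 0.2086) = 0.1985 / 0.22524 = 0.8813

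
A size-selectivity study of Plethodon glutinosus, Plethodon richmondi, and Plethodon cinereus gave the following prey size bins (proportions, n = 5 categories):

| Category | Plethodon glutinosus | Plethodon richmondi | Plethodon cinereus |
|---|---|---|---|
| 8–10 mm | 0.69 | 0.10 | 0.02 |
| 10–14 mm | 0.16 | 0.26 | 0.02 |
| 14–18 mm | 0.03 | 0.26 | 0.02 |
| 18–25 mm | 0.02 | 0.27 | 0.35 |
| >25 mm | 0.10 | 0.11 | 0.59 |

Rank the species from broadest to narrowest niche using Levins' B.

Plethodon richmondi > Plethodon cinereus > Plethodon glutinosus

Σp_glutᵢ² = 0.69² + 0.16² + 0.03² + 0.02² + 0.10² = 0.4761 + 0.0256 + 0.0009 + 0.0004 + 0.0100 = 0.5130
B_glut = 1 / 0.5130 = 1.9493
Σp_richᵢ² = 0.10² + 0.26² + 0.26² + 0.27² + 0.11² = 0.0100 + 0.0676 + 0.0676 + 0.0729 + 0.0121 = 0.2302
B_rich = 1 / 0.2302 = 4.3440
Σp_cineᵢ² = 0.02² + 0.02² + 0.02² + 0.35² + 0.59² = 0.0004 + 0.0004 + 0.0004 + 0.1225 + 0.3481 = 0.4718
B_cine = 1 / 0.4718 = 2.1195
Ranking by B (broadest → narrowest): Plethodon richmondi (4.34) > Plethodon cinereus (2.12) > Plethodon glutinosus (1.95)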